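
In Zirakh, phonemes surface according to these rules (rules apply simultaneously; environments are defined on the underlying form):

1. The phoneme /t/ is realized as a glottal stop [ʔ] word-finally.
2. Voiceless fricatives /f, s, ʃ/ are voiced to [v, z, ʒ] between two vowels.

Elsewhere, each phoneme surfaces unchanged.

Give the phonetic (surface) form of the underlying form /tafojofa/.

[tavojova]

/t/ (word-initial): rule 1 targets it, but not word-finally → unchanged [t].
Rule 2 applies to /f/ (between /a/ and /o/: between two vowels) → [v].
/f/ meets the environment for rule 2 (between two vowels) → [v].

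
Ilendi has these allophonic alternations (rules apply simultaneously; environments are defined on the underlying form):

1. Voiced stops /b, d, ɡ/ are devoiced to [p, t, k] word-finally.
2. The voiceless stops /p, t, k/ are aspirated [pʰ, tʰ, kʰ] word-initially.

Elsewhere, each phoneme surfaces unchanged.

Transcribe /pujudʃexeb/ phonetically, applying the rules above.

/p/ — word-initial, word-initially — surfaces as [pʰ] (rule 2).
/u/ (between /p/ and /j/): no rule targets it → [u].
/j/ stays [j].
/u/ (between /j/ and /d/) is unaffected → [u].
/d/ (between /u/ and /ʃ/) is in the target of rule 1 but the environment (word-finally) is not met → [d].
/ʃ/ (between /d/ and /e/) is unaffected → [ʃ].
/e/ stays [e].
/x/ stays [x].
/e/ — not in any rule's target class → [e].
/b/ — word-final, word-finally — surfaces as [p] (rule 1).

[pʰujudʃexep]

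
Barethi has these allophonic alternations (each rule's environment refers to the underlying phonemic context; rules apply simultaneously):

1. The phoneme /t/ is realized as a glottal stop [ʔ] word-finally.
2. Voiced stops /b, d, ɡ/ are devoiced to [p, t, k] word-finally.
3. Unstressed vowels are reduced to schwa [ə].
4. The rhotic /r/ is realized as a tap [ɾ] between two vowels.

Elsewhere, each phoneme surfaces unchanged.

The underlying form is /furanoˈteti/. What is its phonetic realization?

[fəɾənəˈtetə]

/f/ stays [f].
/u/ (between /f/ and /r/): in an unstressed syllable, so rule 3 applies → [ə].
/r/ (between /u/ and /a/): between two vowels, so rule 4 applies → [ɾ].
/a/ (between /r/ and /n/): in an unstressed syllable, so rule 3 applies → [ə].
/n/ stays [n].
/o/ meets the environment for rule 3 (in an unstressed syllable) → [ə].
/t/ — between /o/ and /e/; rule 1 does not apply here → [t].
/e/ (between /t/ and /t/) is in the target of rule 3 but the environment (in an unstressed syllable) is not met → [e].
/t/ (between /e/ and /i/): rule 1 targets it, but not word-finally → unchanged [t].
/i/ (word-final): in an unstressed syllable, so rule 3 applies → [ə].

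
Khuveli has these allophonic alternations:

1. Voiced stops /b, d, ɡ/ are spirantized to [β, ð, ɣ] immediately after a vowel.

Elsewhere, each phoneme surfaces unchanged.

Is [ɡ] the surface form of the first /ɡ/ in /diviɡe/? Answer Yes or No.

Rule 1 applies to /ɡ/ (between /i/ and /e/: immediately after a vowel) → [ɣ].
The actual realization is [ɣ], not [ɡ].

No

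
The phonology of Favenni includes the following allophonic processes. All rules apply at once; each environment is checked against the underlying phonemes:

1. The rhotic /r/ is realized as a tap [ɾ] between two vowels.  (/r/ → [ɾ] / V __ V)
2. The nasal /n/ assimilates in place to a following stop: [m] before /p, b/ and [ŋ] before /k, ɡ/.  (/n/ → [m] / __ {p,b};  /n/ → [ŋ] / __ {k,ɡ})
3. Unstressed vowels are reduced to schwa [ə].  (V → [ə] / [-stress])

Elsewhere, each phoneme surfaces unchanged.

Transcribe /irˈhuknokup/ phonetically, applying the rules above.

/i/ meets the environment for rule 3 (in an unstressed syllable) → [ə].
/r/ (between /i/ and /h/): rule 1 targets it, but not between two vowels → unchanged [r].
/u/ (between /h/ and /k/) fails the environment for rule 3, so it stays [u].
/n/ (between /k/ and /o/) is in the target of rule 2 but the environment (before a labial or velar stop) is not met → [n].
/o/ (between /n/ and /k/) occurs in an unstressed syllable → [ə] by rule 3.
/u/ — between /k/ and /p/, in an unstressed syllable — surfaces as [ə] (rule 3).

[ərˈhuknəkəp]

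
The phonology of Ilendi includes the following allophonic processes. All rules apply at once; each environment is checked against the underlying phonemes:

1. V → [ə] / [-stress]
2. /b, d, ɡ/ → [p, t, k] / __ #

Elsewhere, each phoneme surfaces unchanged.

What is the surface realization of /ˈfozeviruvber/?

/f/ (word-initial): no rule targets it → [f].
/o/ — between /f/ and /z/; rule 1 does not apply here → [o].
/z/ (between /o/ and /e/) is unaffected → [z].
Rule 1 applies to /e/ (between /z/ and /v/: in an unstressed syllable) → [ə].
/v/ (between /e/ and /i/) is unaffected → [v].
/i/ (between /v/ and /r/) occurs in an unstressed syllable → [ə] by rule 1.
/r/ — not in any rule's target class → [r].
/u/ meets the environment for rule 1 (in an unstressed syllable) → [ə].
/v/ (between /u/ and /b/) is unaffected → [v].
/b/ (between /v/ and /e/) fails the environment for rule 2, so it stays [b].
Rule 1 applies to /e/ (between /b/ and /r/: in an unstressed syllable) → [ə].
/r/ — not in any rule's target class → [r].

[ˈfozəvərəvbər]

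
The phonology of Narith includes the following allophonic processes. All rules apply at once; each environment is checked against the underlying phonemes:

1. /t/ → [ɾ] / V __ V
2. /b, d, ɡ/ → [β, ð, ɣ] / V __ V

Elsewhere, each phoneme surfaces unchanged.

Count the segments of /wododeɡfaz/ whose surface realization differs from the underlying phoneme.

2

Segments that undergo a rule: /d/ → [ð] (rule 2); /d/ → [ð] (rule 2).
All other segments surface unchanged.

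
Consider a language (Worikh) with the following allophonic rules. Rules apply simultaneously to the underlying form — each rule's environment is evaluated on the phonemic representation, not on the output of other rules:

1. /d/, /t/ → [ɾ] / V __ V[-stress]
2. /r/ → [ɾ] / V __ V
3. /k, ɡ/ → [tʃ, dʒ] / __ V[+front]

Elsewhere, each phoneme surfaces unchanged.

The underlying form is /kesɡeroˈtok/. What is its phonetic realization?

/k/ (word-initial): before a front vowel, so rule 3 applies → [tʃ].
/e/ (between /k/ and /s/): no rule targets it → [e].
/s/ stays [s].
/ɡ/ — between /s/ and /e/, before a front vowel — surfaces as [dʒ] (rule 3).
/e/ (between /ɡ/ and /r/) is unaffected → [e].
/r/ meets the environment for rule 2 (between two vowels) → [ɾ].
/o/ — not in any rule's target class → [o].
/t/ (between /o/ and /o/) is in the target of rule 1 but the environment (between a vowel and a following unstressed vowel) is not met → [t].
/o/ — not in any rule's target class → [o].
/k/ — word-final; rule 3 does not apply here → [k].

[tʃesdʒeɾoˈtok]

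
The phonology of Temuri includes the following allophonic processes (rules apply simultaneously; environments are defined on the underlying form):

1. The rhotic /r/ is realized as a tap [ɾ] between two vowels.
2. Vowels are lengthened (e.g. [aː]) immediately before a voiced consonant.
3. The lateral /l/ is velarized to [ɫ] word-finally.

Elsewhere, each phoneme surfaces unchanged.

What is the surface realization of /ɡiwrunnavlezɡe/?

/ɡ/ stays [ɡ].
/i/ (between /ɡ/ and /w/) occurs before a voiced consonant → [iː] by rule 2.
/w/ (between /i/ and /r/): no rule targets it → [w].
/r/ (between /w/ and /u/) is in the target of rule 1 but the environment (between two vowels) is not met → [r].
/u/ (between /r/ and /n/) occurs before a voiced consonant → [uː] by rule 2.
/n/ stays [n].
/n/ — not in any rule's target class → [n].
Rule 2 applies to /a/ (between /n/ and /v/: before a voiced consonant) → [aː].
/v/ stays [v].
/l/ (between /v/ and /e/) is in the target of rule 3 but the environment (word-finally) is not met → [l].
/e/ (between /l/ and /z/): before a voiced consonant, so rule 2 applies → [eː].
/z/ stays [z].
/ɡ/ (between /z/ and /e/) is unaffected → [ɡ].
/e/ — word-final; rule 2 does not apply here → [e].

[ɡiːwruːnnaːvleːzɡe]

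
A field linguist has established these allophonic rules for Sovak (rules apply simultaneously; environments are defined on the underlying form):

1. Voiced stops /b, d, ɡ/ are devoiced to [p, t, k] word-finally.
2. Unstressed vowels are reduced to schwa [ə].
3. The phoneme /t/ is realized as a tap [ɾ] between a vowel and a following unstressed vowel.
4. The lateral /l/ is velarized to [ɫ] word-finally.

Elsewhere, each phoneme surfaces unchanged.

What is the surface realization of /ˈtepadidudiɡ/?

[ˈtepədədədək]

/t/ (word-initial) is in the target of rule 3 but the environment (between a vowel and a following unstressed vowel) is not met → [t].
/e/ (between /t/ and /p/) is in the target of rule 2 but the environment (in an unstressed syllable) is not met → [e].
/p/ stays [p].
/a/ — between /p/ and /d/, in an unstressed syllable — surfaces as [ə] (rule 2).
/d/ (between /a/ and /i/): rule 1 targets it, but not word-finally → unchanged [d].
/i/ (between /d/ and /d/) occurs in an unstressed syllable → [ə] by rule 2.
/d/ (between /i/ and /u/): rule 1 targets it, but not word-finally → unchanged [d].
/u/ — between /d/ and /d/, in an unstressed syllable — surfaces as [ə] (rule 2).
/d/ — between /u/ and /i/; rule 1 does not apply here → [d].
/i/ — between /d/ and /ɡ/, in an unstressed syllable — surfaces as [ə] (rule 2).
/ɡ/ (word-final) occurs word-finally → [k] by rule 1.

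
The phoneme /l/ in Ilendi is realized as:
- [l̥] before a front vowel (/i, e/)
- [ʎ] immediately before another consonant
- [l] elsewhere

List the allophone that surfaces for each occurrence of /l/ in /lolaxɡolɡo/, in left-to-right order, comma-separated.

Occurrence 1 (position 1): no conditioning environment matches → elsewhere allophone [l].
Occurrence 2 (position 3): no conditioning environment matches → elsewhere allophone [l].
Occurrence 3 (position 8): immediately before another consonant → [ʎ].

[l], [l], [ʎ]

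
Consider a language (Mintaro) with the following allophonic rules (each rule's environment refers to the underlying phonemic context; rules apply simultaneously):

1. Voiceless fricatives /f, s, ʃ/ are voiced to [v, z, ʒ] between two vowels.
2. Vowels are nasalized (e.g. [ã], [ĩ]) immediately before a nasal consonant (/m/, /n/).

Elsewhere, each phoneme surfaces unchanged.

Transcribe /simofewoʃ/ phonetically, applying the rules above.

/s/ (word-initial) is in the target of rule 1 but the environment (between two vowels) is not met → [s].
/i/ — between /s/ and /m/, before a nasal consonant — surfaces as [ĩ] (rule 2).
/m/ (between /i/ and /o/) is unaffected → [m].
/o/ (between /m/ and /f/): rule 2 targets it, but not before a nasal consonant → unchanged [o].
/f/ — between /o/ and /e/, between two vowels — surfaces as [v] (rule 1).
/e/ — between /f/ and /w/; rule 2 does not apply here → [e].
/w/ (between /e/ and /o/): no rule targets it → [w].
/o/ (between /w/ and /ʃ/): rule 2 targets it, but not before a nasal consonant → unchanged [o].
/ʃ/ (word-final) fails the environment for rule 1, so it stays [ʃ].

[sĩmovewoʃ]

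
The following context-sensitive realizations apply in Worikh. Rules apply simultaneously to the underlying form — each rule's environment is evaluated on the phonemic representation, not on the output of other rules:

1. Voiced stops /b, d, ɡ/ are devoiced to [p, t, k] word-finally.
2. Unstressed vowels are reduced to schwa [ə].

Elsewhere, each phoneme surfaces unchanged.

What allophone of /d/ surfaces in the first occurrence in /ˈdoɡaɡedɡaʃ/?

[d]

/d/ (word-initial): rule 1 targets it, but not word-finally → unchanged [d].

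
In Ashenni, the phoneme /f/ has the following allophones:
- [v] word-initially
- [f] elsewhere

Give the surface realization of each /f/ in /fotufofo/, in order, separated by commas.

[v], [f], [f]

Occurrence 1 (position 1): word-initially → [v].
Occurrence 2 (position 5): no conditioning environment matches → elsewhere allophone [f].
Occurrence 3 (position 7): no conditioning environment matches → elsewhere allophone [f].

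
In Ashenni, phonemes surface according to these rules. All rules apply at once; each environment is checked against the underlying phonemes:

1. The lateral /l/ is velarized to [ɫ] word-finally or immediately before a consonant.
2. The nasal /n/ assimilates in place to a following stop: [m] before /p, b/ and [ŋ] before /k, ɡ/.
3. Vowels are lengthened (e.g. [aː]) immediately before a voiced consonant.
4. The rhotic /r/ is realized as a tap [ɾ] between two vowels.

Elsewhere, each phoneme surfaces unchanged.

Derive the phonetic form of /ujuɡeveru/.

/u/ (word-initial): before a voiced consonant, so rule 3 applies → [uː].
/j/ (between /u/ and /u/): no rule targets it → [j].
/u/ — between /j/ and /ɡ/, before a voiced consonant — surfaces as [uː] (rule 3).
/ɡ/ (between /u/ and /e/) is unaffected → [ɡ].
/e/ (between /ɡ/ and /v/) occurs before a voiced consonant → [eː] by rule 3.
/v/ — not in any rule's target class → [v].
Rule 3 applies to /e/ (between /v/ and /r/: before a voiced consonant) → [eː].
Rule 4 applies to /r/ (between /e/ and /u/: between two vowels) → [ɾ].
/u/ — word-final; rule 3 does not apply here → [u].

[uːjuːɡeːveːɾu]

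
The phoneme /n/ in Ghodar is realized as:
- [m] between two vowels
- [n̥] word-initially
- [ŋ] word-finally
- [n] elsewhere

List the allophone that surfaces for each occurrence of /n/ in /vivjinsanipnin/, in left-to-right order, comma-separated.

[n], [m], [n], [ŋ]

Occurrence 1 (position 6): no conditioning environment matches → elsewhere allophone [n].
Occurrence 2 (position 9): between two vowels → [m].
Occurrence 3 (position 12): no conditioning environment matches → elsewhere allophone [n].
Occurrence 4 (position 14): word-finally → [ŋ].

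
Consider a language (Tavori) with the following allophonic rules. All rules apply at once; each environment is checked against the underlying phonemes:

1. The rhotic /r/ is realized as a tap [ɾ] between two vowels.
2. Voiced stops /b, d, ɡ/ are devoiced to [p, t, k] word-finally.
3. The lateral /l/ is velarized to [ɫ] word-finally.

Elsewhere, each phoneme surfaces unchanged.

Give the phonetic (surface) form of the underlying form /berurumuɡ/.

/b/ (word-initial) fails the environment for rule 2, so it stays [b].
/e/ stays [e].
/r/ meets the environment for rule 1 (between two vowels) → [ɾ].
/u/ (between /r/ and /r/): no rule targets it → [u].
/r/ (between /u/ and /u/): between two vowels, so rule 1 applies → [ɾ].
/u/ (between /r/ and /m/) is unaffected → [u].
/m/ stays [m].
/u/ (between /m/ and /ɡ/): no rule targets it → [u].
Rule 2 applies to /ɡ/ (word-final: word-finally) → [k].

[beɾuɾumuk]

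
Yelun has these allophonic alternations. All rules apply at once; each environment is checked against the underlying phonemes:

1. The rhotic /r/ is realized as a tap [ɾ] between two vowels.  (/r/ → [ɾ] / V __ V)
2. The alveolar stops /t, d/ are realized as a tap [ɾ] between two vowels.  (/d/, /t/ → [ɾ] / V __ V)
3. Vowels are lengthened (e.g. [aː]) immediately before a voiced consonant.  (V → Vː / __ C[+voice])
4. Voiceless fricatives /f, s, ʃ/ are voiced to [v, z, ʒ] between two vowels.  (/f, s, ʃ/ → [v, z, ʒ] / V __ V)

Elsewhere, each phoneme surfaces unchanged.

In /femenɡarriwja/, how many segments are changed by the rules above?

4

Segments that undergo a rule: /e/ → [eː] (rule 3); /e/ → [eː] (rule 3); /a/ → [aː] (rule 3); /i/ → [iː] (rule 3).
All other segments surface unchanged.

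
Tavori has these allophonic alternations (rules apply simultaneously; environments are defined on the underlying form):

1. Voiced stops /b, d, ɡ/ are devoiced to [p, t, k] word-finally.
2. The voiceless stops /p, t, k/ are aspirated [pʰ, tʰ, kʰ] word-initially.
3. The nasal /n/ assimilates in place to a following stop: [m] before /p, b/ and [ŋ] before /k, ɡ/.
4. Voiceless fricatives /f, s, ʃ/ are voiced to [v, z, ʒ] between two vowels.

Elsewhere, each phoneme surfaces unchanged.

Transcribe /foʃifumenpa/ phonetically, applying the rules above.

[foʒivumempa]

/f/ (word-initial) fails the environment for rule 4, so it stays [f].
/ʃ/ (between /o/ and /i/) occurs between two vowels → [ʒ] by rule 4.
/f/ (between /i/ and /u/) occurs between two vowels → [v] by rule 4.
/n/ (between /e/ and /p/) occurs before a labial or velar stop → [m] by rule 3.
/p/ (between /n/ and /a/): rule 2 targets it, but not word-initially → unchanged [p].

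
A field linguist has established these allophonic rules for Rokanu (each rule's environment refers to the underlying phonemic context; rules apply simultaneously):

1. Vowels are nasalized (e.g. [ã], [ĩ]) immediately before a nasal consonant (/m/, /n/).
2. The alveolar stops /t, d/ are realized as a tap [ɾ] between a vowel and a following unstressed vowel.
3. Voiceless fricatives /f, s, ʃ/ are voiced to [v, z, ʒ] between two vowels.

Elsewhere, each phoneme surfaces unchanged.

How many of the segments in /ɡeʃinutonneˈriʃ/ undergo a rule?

4

Segments that undergo a rule: /ʃ/ → [ʒ] (rule 3); /i/ → [ĩ] (rule 1); /t/ → [ɾ] (rule 2); /o/ → [õ] (rule 1).
All other segments surface unchanged.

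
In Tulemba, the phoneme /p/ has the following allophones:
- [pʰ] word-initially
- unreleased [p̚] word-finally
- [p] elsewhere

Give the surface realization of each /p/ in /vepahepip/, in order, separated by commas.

Occurrence 1 (position 3): no conditioning environment matches → elsewhere allophone [p].
Occurrence 2 (position 7): no conditioning environment matches → elsewhere allophone [p].
Occurrence 3 (position 9): word-finally → [p̚].

[p], [p], [p̚]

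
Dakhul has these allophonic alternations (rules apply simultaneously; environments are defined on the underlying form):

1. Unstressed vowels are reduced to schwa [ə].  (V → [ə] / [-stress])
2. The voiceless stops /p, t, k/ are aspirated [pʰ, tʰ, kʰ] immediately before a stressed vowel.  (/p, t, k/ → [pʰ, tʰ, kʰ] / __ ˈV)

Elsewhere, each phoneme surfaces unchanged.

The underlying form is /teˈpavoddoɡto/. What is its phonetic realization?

/t/ (word-initial) fails the environment for rule 2, so it stays [t].
/e/ — between /t/ and /p/, in an unstressed syllable — surfaces as [ə] (rule 1).
Rule 2 applies to /p/ (between /e/ and /a/: immediately before a stressed vowel) → [pʰ].
/a/ (between /p/ and /v/): rule 1 targets it, but not in an unstressed syllable → unchanged [a].
/v/ — not in any rule's target class → [v].
/o/ — between /v/ and /d/, in an unstressed syllable — surfaces as [ə] (rule 1).
/d/ (between /o/ and /d/) is unaffected → [d].
/d/ (between /d/ and /o/): no rule targets it → [d].
/o/ (between /d/ and /ɡ/): in an unstressed syllable, so rule 1 applies → [ə].
/ɡ/ — not in any rule's target class → [ɡ].
/t/ — between /ɡ/ and /o/; rule 2 does not apply here → [t].
/o/ — word-final, in an unstressed syllable — surfaces as [ə] (rule 1).

[təˈpʰavəddəɡtə]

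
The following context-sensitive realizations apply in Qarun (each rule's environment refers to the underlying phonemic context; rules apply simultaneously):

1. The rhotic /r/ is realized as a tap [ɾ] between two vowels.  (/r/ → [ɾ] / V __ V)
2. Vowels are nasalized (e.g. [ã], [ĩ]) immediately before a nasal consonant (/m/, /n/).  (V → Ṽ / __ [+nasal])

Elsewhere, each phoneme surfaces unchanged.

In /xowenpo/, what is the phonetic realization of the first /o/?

[o]

/o/ (between /x/ and /w/): rule 2 targets it, but not before a nasal consonant → unchanged [o].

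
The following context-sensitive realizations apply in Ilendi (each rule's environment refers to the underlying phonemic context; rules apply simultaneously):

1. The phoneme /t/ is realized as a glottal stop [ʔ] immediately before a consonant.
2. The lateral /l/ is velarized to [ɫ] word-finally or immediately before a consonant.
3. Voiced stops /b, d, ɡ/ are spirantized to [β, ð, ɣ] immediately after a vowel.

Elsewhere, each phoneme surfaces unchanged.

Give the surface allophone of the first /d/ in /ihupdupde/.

[d]

/d/ (between /p/ and /u/): rule 3 targets it, but not immediately after a vowel → unchanged [d].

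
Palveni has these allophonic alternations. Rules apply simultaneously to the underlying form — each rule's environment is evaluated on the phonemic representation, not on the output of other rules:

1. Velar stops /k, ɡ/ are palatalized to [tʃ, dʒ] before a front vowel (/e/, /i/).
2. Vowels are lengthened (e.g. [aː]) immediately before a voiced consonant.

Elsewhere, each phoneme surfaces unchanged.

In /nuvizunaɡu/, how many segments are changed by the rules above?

Segments that undergo a rule: /u/ → [uː] (rule 2); /i/ → [iː] (rule 2); /u/ → [uː] (rule 2); /a/ → [aː] (rule 2).
All other segments surface unchanged.

4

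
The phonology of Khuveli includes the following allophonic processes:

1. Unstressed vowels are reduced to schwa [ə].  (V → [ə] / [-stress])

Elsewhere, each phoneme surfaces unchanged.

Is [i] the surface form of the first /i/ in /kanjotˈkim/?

/i/ (between /k/ and /m/) is in the target of rule 1 but the environment (in an unstressed syllable) is not met → [i].
The actual realization is [i], which matches [i].

Yes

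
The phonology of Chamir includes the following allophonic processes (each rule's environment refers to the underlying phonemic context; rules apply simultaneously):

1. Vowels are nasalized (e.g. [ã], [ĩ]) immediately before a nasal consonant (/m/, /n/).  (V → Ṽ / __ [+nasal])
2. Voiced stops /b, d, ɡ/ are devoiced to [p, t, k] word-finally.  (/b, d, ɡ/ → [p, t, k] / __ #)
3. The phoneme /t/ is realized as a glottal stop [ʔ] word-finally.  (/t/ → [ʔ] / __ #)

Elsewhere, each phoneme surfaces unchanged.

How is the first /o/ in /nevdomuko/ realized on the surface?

[õ]

/o/ (between /d/ and /m/): before a nasal consonant, so rule 1 applies → [õ].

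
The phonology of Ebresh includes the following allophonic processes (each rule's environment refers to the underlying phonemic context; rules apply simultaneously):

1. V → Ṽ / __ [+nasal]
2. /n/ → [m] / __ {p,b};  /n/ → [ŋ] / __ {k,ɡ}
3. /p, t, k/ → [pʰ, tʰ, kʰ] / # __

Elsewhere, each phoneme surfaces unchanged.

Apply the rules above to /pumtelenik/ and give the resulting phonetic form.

[pʰũmtelẽnik]

/p/ (word-initial): word-initially, so rule 3 applies → [pʰ].
/u/ — between /p/ and /m/, before a nasal consonant — surfaces as [ũ] (rule 1).
/m/ (between /u/ and /t/): no rule targets it → [m].
/t/ (between /m/ and /e/) is in the target of rule 3 but the environment (word-initially) is not met → [t].
/e/ (between /t/ and /l/) is in the target of rule 1 but the environment (before a nasal consonant) is not met → [e].
/l/ (between /e/ and /e/) is unaffected → [l].
/e/ (between /l/ and /n/) occurs before a nasal consonant → [ẽ] by rule 1.
/n/ (between /e/ and /i/) fails the environment for rule 2, so it stays [n].
/i/ (between /n/ and /k/) fails the environment for rule 1, so it stays [i].
/k/ (word-final): rule 3 targets it, but not word-initially → unchanged [k].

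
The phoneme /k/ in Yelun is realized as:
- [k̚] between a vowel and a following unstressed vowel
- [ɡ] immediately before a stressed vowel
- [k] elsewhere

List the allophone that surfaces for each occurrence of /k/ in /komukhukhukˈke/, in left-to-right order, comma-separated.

Occurrence 1 (position 1): no conditioning environment matches → elsewhere allophone [k].
Occurrence 2 (position 5): no conditioning environment matches → elsewhere allophone [k].
Occurrence 3 (position 8): no conditioning environment matches → elsewhere allophone [k].
Occurrence 4 (position 11): no conditioning environment matches → elsewhere allophone [k].
Occurrence 5 (position 12): immediately before a stressed vowel → [ɡ].

[k], [k], [k], [k], [ɡ]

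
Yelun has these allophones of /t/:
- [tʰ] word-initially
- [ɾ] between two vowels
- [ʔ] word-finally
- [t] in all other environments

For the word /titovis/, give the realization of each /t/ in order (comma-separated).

Occurrence 1 (position 1): word-initially → [tʰ].
Occurrence 2 (position 3): between two vowels → [ɾ].

[tʰ], [ɾ]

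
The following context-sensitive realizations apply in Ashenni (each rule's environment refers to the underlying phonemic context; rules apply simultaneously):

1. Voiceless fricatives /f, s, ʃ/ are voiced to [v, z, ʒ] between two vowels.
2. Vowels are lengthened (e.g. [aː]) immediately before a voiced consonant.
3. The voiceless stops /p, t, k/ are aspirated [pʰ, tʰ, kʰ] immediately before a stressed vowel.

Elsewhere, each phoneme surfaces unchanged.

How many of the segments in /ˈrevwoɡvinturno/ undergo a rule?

Segments that undergo a rule: /e/ → [eː] (rule 2); /o/ → [oː] (rule 2); /i/ → [iː] (rule 2); /u/ → [uː] (rule 2).
All other segments surface unchanged.

4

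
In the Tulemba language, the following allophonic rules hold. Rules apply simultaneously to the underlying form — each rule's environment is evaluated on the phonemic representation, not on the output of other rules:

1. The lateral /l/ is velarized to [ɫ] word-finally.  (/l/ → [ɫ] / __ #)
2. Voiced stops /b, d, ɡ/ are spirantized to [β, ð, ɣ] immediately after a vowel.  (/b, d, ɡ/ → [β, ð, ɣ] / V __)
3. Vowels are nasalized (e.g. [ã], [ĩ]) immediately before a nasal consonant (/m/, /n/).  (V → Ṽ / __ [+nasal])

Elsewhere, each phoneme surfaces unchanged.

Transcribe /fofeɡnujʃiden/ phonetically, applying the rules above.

[fofeɣnujʃiðẽn]

/f/ — not in any rule's target class → [f].
/o/ (between /f/ and /f/): rule 3 targets it, but not before a nasal consonant → unchanged [o].
/f/ (between /o/ and /e/) is unaffected → [f].
/e/ — between /f/ and /ɡ/; rule 3 does not apply here → [e].
/ɡ/ — between /e/ and /n/, immediately after a vowel — surfaces as [ɣ] (rule 2).
/n/ (between /ɡ/ and /u/): no rule targets it → [n].
/u/ (between /n/ and /j/) is in the target of rule 3 but the environment (before a nasal consonant) is not met → [u].
/j/ (between /u/ and /ʃ/) is unaffected → [j].
/ʃ/ — not in any rule's target class → [ʃ].
/i/ (between /ʃ/ and /d/): rule 3 targets it, but not before a nasal consonant → unchanged [i].
/d/ (between /i/ and /e/): immediately after a vowel, so rule 2 applies → [ð].
/e/ — between /d/ and /n/, before a nasal consonant — surfaces as [ẽ] (rule 3).
/n/ stays [n].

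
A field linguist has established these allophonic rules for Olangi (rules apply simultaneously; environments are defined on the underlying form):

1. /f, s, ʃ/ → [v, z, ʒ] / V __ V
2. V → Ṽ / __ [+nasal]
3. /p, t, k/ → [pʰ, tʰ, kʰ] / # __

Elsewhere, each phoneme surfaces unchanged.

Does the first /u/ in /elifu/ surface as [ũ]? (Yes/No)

/u/ (word-final): rule 2 targets it, but not before a nasal consonant → unchanged [u].
The actual realization is [u], not [ũ].

No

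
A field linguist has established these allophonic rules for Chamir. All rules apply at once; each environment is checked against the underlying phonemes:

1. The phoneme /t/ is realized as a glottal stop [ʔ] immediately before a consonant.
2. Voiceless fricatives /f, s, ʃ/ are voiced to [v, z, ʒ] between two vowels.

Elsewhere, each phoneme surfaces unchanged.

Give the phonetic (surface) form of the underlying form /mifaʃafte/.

/m/ — not in any rule's target class → [m].
/i/ — not in any rule's target class → [i].
Rule 2 applies to /f/ (between /i/ and /a/: between two vowels) → [v].
/a/ (between /f/ and /ʃ/) is unaffected → [a].
Rule 2 applies to /ʃ/ (between /a/ and /a/: between two vowels) → [ʒ].
/a/ (between /ʃ/ and /f/): no rule targets it → [a].
/f/ (between /a/ and /t/) is in the target of rule 2 but the environment (between two vowels) is not met → [f].
/t/ (between /f/ and /e/) fails the environment for rule 1, so it stays [t].
/e/ (word-final): no rule targets it → [e].

[mivaʒafte]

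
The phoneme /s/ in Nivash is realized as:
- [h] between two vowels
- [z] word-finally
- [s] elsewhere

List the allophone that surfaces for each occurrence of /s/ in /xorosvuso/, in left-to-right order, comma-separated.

Occurrence 1 (position 5): no conditioning environment matches → elsewhere allophone [s].
Occurrence 2 (position 8): between two vowels → [h].

[s], [h]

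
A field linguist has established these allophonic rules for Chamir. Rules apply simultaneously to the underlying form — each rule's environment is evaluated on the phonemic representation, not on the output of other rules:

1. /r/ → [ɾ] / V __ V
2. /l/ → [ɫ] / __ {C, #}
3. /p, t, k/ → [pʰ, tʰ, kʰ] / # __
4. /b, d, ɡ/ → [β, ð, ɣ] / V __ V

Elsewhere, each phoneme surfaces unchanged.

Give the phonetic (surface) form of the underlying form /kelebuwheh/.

/k/ meets the environment for rule 3 (word-initially) → [kʰ].
/e/ (between /k/ and /l/) is unaffected → [e].
/l/ (between /e/ and /e/): rule 2 targets it, but not word-finally or immediately before a consonant → unchanged [l].
/e/ — not in any rule's target class → [e].
/b/ — between /e/ and /u/, between two vowels — surfaces as [β] (rule 4).
/u/ stays [u].
/w/ (between /u/ and /h/) is unaffected → [w].
/h/ (between /w/ and /e/): no rule targets it → [h].
/e/ (between /h/ and /h/): no rule targets it → [e].
/h/ stays [h].

[kʰeleβuwheh]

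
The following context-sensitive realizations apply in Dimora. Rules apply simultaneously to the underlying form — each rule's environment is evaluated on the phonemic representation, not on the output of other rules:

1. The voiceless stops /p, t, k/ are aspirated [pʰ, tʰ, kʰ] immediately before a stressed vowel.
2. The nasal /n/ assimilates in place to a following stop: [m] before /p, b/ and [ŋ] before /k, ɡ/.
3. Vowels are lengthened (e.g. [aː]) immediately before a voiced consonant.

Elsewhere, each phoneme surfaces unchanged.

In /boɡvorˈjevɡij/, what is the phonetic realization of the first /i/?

[iː]

Rule 3 applies to /i/ (between /ɡ/ and /j/: before a voiced consonant) → [iː].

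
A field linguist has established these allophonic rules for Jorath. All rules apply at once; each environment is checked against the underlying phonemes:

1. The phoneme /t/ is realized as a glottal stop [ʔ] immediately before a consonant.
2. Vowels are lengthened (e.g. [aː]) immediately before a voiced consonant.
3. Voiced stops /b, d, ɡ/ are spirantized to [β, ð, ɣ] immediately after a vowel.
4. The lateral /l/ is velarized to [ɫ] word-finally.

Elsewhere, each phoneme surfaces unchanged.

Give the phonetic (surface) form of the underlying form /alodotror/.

/a/ (word-initial): before a voiced consonant, so rule 2 applies → [aː].
/l/ (between /a/ and /o/) is in the target of rule 4 but the environment (word-finally) is not met → [l].
/o/ (between /l/ and /d/) occurs before a voiced consonant → [oː] by rule 2.
/d/ (between /o/ and /o/): immediately after a vowel, so rule 3 applies → [ð].
/o/ — between /d/ and /t/; rule 2 does not apply here → [o].
Rule 1 applies to /t/ (between /o/ and /r/: immediately before a consonant) → [ʔ].
/r/ — not in any rule's target class → [r].
/o/ meets the environment for rule 2 (before a voiced consonant) → [oː].
/r/ stays [r].

[aːloːðoʔroːr]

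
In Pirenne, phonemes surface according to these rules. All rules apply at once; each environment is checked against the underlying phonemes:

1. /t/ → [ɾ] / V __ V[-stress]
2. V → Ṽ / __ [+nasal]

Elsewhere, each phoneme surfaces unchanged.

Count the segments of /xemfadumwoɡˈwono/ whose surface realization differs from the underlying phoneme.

Segments that undergo a rule: /e/ → [ẽ] (rule 2); /u/ → [ũ] (rule 2); /o/ → [õ] (rule 2).
All other segments surface unchanged.

3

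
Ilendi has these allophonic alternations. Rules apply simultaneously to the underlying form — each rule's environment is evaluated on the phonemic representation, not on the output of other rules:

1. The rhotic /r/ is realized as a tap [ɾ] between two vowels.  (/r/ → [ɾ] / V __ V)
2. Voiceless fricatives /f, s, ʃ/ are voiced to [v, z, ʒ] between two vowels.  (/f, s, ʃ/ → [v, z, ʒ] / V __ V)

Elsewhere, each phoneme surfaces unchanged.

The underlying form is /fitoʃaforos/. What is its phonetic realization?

/f/ (word-initial): rule 2 targets it, but not between two vowels → unchanged [f].
/i/ — not in any rule's target class → [i].
/t/ stays [t].
/o/ — not in any rule's target class → [o].
/ʃ/ (between /o/ and /a/) occurs between two vowels → [ʒ] by rule 2.
/a/ (between /ʃ/ and /f/) is unaffected → [a].
Rule 2 applies to /f/ (between /a/ and /o/: between two vowels) → [v].
/o/ (between /f/ and /r/) is unaffected → [o].
/r/ meets the environment for rule 1 (between two vowels) → [ɾ].
/o/ — not in any rule's target class → [o].
/s/ (word-final) fails the environment for rule 2, so it stays [s].

[fitoʒavoɾos]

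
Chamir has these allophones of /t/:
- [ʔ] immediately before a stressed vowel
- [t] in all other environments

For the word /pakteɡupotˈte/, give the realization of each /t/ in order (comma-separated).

[t], [t], [ʔ]

Occurrence 1 (position 4): no conditioning environment matches → elsewhere allophone [t].
Occurrence 2 (position 10): no conditioning environment matches → elsewhere allophone [t].
Occurrence 3 (position 11): immediately before a stressed vowel → [ʔ].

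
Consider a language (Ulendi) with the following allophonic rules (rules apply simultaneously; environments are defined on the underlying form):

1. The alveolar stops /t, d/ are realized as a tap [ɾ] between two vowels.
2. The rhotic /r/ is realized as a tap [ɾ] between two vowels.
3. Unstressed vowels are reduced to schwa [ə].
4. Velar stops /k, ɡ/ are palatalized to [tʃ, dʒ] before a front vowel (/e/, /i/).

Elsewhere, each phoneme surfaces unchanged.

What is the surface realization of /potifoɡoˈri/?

[pəɾəfəɡəˈɾi]

/p/ (word-initial) is unaffected → [p].
/o/ — between /p/ and /t/, in an unstressed syllable — surfaces as [ə] (rule 3).
/t/ (between /o/ and /i/) occurs between two vowels → [ɾ] by rule 1.
Rule 3 applies to /i/ (between /t/ and /f/: in an unstressed syllable) → [ə].
/f/ (between /i/ and /o/) is unaffected → [f].
/o/ — between /f/ and /ɡ/, in an unstressed syllable — surfaces as [ə] (rule 3).
/ɡ/ — between /o/ and /o/; rule 4 does not apply here → [ɡ].
/o/ meets the environment for rule 3 (in an unstressed syllable) → [ə].
/r/ — between /o/ and /i/, between two vowels — surfaces as [ɾ] (rule 2).
/i/ (word-final) fails the environment for rule 3, so it stays [i].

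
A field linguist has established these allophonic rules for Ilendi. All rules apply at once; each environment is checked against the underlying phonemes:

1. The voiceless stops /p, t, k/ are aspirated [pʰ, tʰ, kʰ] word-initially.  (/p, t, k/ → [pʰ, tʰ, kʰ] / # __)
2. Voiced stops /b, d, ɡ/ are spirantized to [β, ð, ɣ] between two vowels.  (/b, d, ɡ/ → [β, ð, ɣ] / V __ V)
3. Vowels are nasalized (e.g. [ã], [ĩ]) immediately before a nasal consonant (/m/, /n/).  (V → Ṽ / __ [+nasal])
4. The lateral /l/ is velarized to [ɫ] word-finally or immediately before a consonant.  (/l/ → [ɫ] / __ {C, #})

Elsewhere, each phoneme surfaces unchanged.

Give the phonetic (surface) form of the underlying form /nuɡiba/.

[nuɣiβa]

/u/ — between /n/ and /ɡ/; rule 3 does not apply here → [u].
/ɡ/ — between /u/ and /i/, between two vowels — surfaces as [ɣ] (rule 2).
/i/ — between /ɡ/ and /b/; rule 3 does not apply here → [i].
/b/ meets the environment for rule 2 (between two vowels) → [β].
/a/ (word-final) is in the target of rule 3 but the environment (before a nasal consonant) is not met → [a].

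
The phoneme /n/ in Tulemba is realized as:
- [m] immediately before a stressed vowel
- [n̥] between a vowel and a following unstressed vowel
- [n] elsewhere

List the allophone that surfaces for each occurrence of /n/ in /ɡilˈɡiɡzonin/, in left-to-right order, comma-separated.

[n̥], [n]

Occurrence 1 (position 9): between a vowel and a following unstressed vowel → [n̥].
Occurrence 2 (position 11): no conditioning environment matches → elsewhere allophone [n].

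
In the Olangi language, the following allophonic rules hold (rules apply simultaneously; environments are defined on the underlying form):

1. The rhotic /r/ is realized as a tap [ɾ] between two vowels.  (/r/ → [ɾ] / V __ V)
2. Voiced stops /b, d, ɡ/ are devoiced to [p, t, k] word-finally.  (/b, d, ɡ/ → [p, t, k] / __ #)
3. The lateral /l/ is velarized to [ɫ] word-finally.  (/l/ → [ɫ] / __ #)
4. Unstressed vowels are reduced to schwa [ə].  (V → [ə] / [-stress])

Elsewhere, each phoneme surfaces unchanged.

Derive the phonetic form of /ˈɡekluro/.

[ˈɡekləɾə]

/ɡ/ (word-initial) is in the target of rule 2 but the environment (word-finally) is not met → [ɡ].
/e/ (between /ɡ/ and /k/): rule 4 targets it, but not in an unstressed syllable → unchanged [e].
/k/ (between /e/ and /l/) is unaffected → [k].
/l/ (between /k/ and /u/): rule 3 targets it, but not word-finally → unchanged [l].
/u/ — between /l/ and /r/, in an unstressed syllable — surfaces as [ə] (rule 4).
Rule 1 applies to /r/ (between /u/ and /o/: between two vowels) → [ɾ].
/o/ — word-final, in an unstressed syllable — surfaces as [ə] (rule 4).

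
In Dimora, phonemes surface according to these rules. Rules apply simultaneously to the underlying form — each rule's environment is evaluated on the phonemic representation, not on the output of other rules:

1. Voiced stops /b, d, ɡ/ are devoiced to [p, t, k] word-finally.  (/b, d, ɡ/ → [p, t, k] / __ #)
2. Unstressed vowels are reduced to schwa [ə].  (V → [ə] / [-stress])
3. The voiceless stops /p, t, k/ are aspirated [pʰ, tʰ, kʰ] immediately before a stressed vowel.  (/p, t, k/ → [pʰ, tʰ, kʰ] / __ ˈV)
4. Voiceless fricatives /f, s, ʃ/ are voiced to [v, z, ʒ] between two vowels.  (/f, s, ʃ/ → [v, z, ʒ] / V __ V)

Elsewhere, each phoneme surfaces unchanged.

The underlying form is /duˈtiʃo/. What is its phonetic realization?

/d/ (word-initial): rule 1 targets it, but not word-finally → unchanged [d].
/u/ (between /d/ and /t/) occurs in an unstressed syllable → [ə] by rule 2.
/t/ (between /u/ and /i/): immediately before a stressed vowel, so rule 3 applies → [tʰ].
/i/ (between /t/ and /ʃ/) is in the target of rule 2 but the environment (in an unstressed syllable) is not met → [i].
/ʃ/ meets the environment for rule 4 (between two vowels) → [ʒ].
/o/ (word-final) occurs in an unstressed syllable → [ə] by rule 2.

[dəˈtʰiʒə]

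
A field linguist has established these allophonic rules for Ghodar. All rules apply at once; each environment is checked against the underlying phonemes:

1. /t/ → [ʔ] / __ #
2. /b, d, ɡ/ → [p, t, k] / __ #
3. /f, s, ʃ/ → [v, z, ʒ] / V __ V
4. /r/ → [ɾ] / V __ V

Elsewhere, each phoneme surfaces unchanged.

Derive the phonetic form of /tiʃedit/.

[tiʒediʔ]

/t/ (word-initial) fails the environment for rule 1, so it stays [t].
/i/ (between /t/ and /ʃ/) is unaffected → [i].
Rule 3 applies to /ʃ/ (between /i/ and /e/: between two vowels) → [ʒ].
/e/ stays [e].
/d/ (between /e/ and /i/) fails the environment for rule 2, so it stays [d].
/i/ (between /d/ and /t/) is unaffected → [i].
/t/ meets the environment for rule 1 (word-finally) → [ʔ].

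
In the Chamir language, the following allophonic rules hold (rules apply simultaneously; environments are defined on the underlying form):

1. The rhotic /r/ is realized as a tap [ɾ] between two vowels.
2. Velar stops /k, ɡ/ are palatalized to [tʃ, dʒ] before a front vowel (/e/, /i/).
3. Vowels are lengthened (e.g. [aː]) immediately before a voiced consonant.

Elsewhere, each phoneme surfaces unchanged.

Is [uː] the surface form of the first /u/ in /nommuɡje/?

Yes

/u/ meets the environment for rule 3 (before a voiced consonant) → [uː].
The actual realization is [uː], which matches [uː].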